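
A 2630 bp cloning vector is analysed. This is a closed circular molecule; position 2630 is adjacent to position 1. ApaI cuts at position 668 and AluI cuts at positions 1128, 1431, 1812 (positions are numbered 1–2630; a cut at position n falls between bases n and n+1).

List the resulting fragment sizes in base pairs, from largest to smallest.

Combined cut positions (sorted): 668, 1128, 1431, 1812.
Circular molecule, 4 cuts → 4 fragments:
  1128 − 668 = 460 bp
  1431 − 1128 = 303 bp
  1812 − 1431 = 381 bp
  wrap: 2630 − 1812 + 668 = 1486 bp
Sorted largest to smallest: 1486, 460, 381, 303 bp.

1486, 460, 381, 303 bp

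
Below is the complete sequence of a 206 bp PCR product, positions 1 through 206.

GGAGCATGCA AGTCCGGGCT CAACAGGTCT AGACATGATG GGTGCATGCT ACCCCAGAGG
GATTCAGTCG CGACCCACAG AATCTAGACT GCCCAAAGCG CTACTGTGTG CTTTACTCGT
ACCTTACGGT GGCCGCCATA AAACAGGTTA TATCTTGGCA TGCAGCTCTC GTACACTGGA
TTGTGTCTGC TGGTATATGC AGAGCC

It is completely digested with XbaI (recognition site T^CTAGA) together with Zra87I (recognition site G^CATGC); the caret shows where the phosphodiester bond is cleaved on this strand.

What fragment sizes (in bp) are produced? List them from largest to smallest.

XbaI sites (TCTAGA) start at positions 28, 83.
XbaI cuts after the first base of each site, so after positions 28, 83.
Zra87I sites (GCATGC) start at positions 4, 44, 158.
Zra87I cuts after the first base of each site, so after positions 4, 44, 158.
Combined cut positions: 4, 28, 44, 83, 158.
Linear molecule, 5 cuts → 6 fragments:
  1–4 → 4 bp
  5–28 → 24 bp
  29–44 → 16 bp
  45–83 → 39 bp
  84–158 → 75 bp
  159–206 → 48 bp
Sorted largest to smallest: 75, 48, 39, 24, 16, 4 bp.

75, 48, 39, 24, 16, 4 bp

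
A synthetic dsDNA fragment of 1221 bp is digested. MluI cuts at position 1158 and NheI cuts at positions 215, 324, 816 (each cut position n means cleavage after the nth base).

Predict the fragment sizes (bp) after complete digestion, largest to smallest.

492, 342, 215, 109, 63 bp

Combined cut positions (sorted): 215, 324, 816, 1158.
Linear molecule, 4 cuts → 5 fragments:
  215 − 0 = 215 bp
  324 − 215 = 109 bp
  816 − 324 = 492 bp
  1158 − 816 = 342 bp
  1221 − 1158 = 63 bp
Sorted largest to smallest: 492, 342, 215, 109, 63 bp.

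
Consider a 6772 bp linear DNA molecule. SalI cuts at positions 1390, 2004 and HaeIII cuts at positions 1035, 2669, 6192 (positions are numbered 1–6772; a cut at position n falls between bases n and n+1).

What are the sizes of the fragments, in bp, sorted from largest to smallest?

Combined cut positions (sorted): 1035, 1390, 2004, 2669, 6192.
Linear molecule, 5 cuts → 6 fragments:
  1035 − 0 = 1035 bp
  1390 − 1035 = 355 bp
  2004 − 1390 = 614 bp
  2669 − 2004 = 665 bp
  6192 − 2669 = 3523 bp
  6772 − 6192 = 580 bp
Sorted largest to smallest: 3523, 1035, 665, 614, 580, 355 bp.

3523, 1035, 665, 614, 580, 355 bp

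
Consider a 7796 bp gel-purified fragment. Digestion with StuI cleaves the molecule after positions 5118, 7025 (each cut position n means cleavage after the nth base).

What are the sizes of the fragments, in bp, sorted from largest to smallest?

5118, 1907, 771 bp

Linear molecule, 2 cuts → 3 fragments:
  5118 − 0 = 5118 bp
  7025 − 5118 = 1907 bp
  7796 − 7025 = 771 bp
Sorted largest to smallest: 5118, 1907, 771 bp.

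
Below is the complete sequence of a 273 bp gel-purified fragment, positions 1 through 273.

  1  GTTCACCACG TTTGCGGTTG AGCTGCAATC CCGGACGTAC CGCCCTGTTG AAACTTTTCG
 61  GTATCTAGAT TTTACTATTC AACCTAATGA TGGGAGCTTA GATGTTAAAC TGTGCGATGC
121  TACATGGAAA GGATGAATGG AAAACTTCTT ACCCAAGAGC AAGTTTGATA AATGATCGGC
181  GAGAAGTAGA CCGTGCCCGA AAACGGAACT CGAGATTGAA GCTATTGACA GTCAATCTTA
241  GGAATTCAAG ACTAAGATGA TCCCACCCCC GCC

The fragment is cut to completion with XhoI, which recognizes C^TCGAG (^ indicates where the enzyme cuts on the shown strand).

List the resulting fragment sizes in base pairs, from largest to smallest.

209, 64 bp

The XhoI site (CTCGAG) starts at position 209.
XhoI cuts after the first base of each site, so after position 209.
Linear molecule, 1 cut → 2 fragments:
  1–209 → 209 bp
  210–273 → 64 bp
Sorted largest to smallest: 209, 64 bp.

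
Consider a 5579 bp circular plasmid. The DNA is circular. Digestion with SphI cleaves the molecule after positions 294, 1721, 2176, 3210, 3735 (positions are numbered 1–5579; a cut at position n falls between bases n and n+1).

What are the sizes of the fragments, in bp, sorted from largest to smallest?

2138, 1427, 1034, 525, 455 bp

Circular molecule, 5 cuts → 5 fragments:
  1721 − 294 = 1427 bp
  2176 − 1721 = 455 bp
  3210 − 2176 = 1034 bp
  3735 − 3210 = 525 bp
  wrap: 5579 − 3735 + 294 = 2138 bp
Sorted largest to smallest: 2138, 1427, 1034, 525, 455 bp.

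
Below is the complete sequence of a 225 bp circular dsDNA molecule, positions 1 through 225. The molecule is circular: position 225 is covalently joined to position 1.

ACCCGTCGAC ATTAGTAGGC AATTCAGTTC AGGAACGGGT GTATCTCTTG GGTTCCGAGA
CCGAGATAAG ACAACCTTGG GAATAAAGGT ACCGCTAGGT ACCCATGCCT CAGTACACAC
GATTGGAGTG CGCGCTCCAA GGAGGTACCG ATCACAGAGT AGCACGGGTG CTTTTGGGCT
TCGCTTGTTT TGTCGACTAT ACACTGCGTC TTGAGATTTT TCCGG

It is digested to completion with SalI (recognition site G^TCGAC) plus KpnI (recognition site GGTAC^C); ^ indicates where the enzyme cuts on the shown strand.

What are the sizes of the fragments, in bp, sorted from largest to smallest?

87, 46, 44, 38, 10 bp

SalI sites (GTCGAC) start at positions 5, 192.
SalI cuts after the first base of each site, so after positions 5, 192.
KpnI sites (GGTACC) start at positions 88, 98, 144.
KpnI cuts after base 5 of each site (before the last base), so after positions 92, 102, 148.
Combined cut positions: 5, 92, 102, 148, 192.
Circular molecule, 5 cuts → 5 fragments:
  6–92 → 87 bp
  93–102 → 10 bp
  103–148 → 46 bp
  149–192 → 44 bp
  193–225 then 1–5 → 33 + 5 = 38 bp
Sorted largest to smallest: 87, 46, 44, 38, 10 bp.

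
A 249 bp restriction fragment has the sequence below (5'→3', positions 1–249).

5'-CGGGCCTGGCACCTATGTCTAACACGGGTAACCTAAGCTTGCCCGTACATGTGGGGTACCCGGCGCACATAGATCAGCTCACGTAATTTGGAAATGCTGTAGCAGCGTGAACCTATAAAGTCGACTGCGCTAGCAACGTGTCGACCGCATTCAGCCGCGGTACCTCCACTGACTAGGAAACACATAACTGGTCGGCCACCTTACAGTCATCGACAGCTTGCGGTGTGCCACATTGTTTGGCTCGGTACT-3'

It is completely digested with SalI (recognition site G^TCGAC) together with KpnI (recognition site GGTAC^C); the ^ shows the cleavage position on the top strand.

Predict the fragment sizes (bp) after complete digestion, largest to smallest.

86, 61, 59, 23, 20 bp

SalI sites (GTCGAC) start at positions 120, 140.
SalI cuts after the first base of each site, so after positions 120, 140.
KpnI sites (GGTACC) start at positions 55, 159.
KpnI cuts after base 5 of each site (before the last base), so after positions 59, 163.
Combined cut positions: 59, 120, 140, 163.
Linear molecule, 4 cuts → 5 fragments:
  1–59 → 59 bp
  60–120 → 61 bp
  121–140 → 20 bp
  141–163 → 23 bp
  164–249 → 86 bp
Sorted largest to smallest: 86, 61, 59, 23, 20 bp.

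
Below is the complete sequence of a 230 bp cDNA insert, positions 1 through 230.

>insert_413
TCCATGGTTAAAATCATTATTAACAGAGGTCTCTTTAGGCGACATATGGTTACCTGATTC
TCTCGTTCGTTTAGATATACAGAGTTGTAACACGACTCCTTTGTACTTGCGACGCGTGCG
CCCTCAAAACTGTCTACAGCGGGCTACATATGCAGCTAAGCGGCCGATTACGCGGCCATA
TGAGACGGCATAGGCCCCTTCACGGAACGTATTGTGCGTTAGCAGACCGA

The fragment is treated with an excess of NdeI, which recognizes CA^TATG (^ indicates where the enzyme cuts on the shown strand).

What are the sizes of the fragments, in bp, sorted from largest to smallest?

104, 52, 44, 30 bp

NdeI sites (CATATG) start at positions 43, 147, 177.
NdeI cuts after base 2 of each site, so after positions 44, 148, 178.
Linear molecule, 3 cuts → 4 fragments:
  1–44 → 44 bp
  45–148 → 104 bp
  149–178 → 30 bp
  179–230 → 52 bp
Sorted largest to smallest: 104, 52, 44, 30 bp.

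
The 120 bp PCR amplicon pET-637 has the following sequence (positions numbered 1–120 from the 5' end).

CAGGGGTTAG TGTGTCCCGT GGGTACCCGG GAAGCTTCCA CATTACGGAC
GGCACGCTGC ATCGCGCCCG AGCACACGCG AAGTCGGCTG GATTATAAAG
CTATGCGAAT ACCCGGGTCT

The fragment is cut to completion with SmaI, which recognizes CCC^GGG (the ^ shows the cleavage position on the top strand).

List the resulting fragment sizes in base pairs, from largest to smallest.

SmaI sites (CCCGGG) start at positions 26, 112.
SmaI cuts after base 3 of each site, so after positions 28, 114.
Linear molecule, 2 cuts → 3 fragments:
  1–28 → 28 bp
  29–114 → 86 bp
  115–120 → 6 bp
Sorted largest to smallest: 86, 28, 6 bp.

86, 28, 6 bp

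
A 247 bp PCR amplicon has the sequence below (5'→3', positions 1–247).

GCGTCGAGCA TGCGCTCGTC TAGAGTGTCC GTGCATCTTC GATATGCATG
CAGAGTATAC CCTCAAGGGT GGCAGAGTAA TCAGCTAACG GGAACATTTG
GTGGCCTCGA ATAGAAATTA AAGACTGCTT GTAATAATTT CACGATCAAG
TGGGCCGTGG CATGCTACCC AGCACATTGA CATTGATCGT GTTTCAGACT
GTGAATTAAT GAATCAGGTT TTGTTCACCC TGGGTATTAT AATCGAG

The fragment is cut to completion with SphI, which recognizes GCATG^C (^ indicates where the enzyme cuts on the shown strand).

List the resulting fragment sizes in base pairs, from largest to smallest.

SphI sites (GCATGC) start at positions 8, 46, 160.
SphI cuts after base 5 of each site (before the last base), so after positions 12, 50, 164.
Linear molecule, 3 cuts → 4 fragments:
  1–12 → 12 bp
  13–50 → 38 bp
  51–164 → 114 bp
  165–247 → 83 bp
Sorted largest to smallest: 114, 83, 38, 12 bp.

114, 83, 38, 12 bp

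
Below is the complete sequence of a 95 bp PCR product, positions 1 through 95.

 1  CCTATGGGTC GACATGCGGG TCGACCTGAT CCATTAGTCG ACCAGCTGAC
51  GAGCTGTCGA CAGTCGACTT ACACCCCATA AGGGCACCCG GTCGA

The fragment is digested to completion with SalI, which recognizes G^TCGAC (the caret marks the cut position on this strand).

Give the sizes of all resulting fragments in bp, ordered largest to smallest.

SalI sites (GTCGAC) start at positions 8, 20, 37, 56, 63.
SalI cuts after the first base of each site, so after positions 8, 20, 37, 56, 63.
Linear molecule, 5 cuts → 6 fragments:
  1–8 → 8 bp
  9–20 → 12 bp
  21–37 → 17 bp
  38–56 → 19 bp
  57–63 → 7 bp
  64–95 → 32 bp
Sorted largest to smallest: 32, 19, 17, 12, 8, 7 bp.

32, 19, 17, 12, 8, 7 bp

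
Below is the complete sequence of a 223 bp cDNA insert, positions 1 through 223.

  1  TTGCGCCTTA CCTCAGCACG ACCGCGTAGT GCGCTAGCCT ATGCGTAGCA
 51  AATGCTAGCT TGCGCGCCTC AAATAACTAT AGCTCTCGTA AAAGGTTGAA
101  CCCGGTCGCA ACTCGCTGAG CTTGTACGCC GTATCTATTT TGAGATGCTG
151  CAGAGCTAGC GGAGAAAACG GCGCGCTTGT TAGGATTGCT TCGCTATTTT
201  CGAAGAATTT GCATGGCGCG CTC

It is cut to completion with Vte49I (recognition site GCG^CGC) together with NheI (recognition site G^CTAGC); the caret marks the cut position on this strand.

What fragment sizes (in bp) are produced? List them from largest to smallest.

Vte49I sites (GCGCGC) start at positions 62, 171, 216.
Vte49I cuts after base 3 of each site, so after positions 64, 173, 218.
NheI sites (GCTAGC) start at positions 33, 54, 155.
NheI cuts after the first base of each site, so after positions 33, 54, 155.
Combined cut positions: 33, 54, 64, 155, 173, 218.
Linear molecule, 6 cuts → 7 fragments:
  1–33 → 33 bp
  34–54 → 21 bp
  55–64 → 10 bp
  65–155 → 91 bp
  156–173 → 18 bp
  174–218 → 45 bp
  219–223 → 5 bp
Sorted largest to smallest: 91, 45, 33, 21, 18, 10, 5 bp.

91, 45, 33, 21, 18, 10, 5 bp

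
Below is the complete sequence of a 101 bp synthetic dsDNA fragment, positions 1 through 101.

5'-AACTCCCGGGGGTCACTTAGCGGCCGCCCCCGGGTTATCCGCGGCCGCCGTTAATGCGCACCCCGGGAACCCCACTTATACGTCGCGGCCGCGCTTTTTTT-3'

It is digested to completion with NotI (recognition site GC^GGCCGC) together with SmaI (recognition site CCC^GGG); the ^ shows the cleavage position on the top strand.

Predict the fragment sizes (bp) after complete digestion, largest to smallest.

22, 22, 15, 14, 11, 10, 7 bp

NotI sites (GCGGCCGC) start at positions 20, 41, 85.
NotI cuts after base 2 of each site, so after positions 21, 42, 86.
SmaI sites (CCCGGG) start at positions 5, 29, 62.
SmaI cuts after base 3 of each site, so after positions 7, 31, 64.
Combined cut positions: 7, 21, 31, 42, 64, 86.
Linear molecule, 6 cuts → 7 fragments:
  1–7 → 7 bp
  8–21 → 14 bp
  22–31 → 10 bp
  32–42 → 11 bp
  43–64 → 22 bp
  65–86 → 22 bp
  87–101 → 15 bp
Sorted largest to smallest: 22, 22, 15, 14, 11, 10, 7 bp.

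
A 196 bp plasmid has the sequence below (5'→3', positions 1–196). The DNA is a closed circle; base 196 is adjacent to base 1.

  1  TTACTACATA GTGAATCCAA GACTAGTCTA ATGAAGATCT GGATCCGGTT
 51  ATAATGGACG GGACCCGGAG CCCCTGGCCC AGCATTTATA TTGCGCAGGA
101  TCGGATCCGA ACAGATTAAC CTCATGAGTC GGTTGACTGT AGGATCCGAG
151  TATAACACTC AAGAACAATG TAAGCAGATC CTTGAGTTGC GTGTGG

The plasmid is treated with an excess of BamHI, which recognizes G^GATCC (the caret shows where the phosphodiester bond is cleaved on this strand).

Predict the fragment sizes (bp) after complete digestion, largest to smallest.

BamHI sites (GGATCC) start at positions 41, 103, 142.
BamHI cuts after the first base of each site, so after positions 41, 103, 142.
Circular molecule, 3 cuts → 3 fragments:
  42–103 → 62 bp
  104–142 → 39 bp
  143–196 then 1–41 → 54 + 41 = 95 bp
Sorted largest to smallest: 95, 62, 39 bp.

95, 62, 39 bp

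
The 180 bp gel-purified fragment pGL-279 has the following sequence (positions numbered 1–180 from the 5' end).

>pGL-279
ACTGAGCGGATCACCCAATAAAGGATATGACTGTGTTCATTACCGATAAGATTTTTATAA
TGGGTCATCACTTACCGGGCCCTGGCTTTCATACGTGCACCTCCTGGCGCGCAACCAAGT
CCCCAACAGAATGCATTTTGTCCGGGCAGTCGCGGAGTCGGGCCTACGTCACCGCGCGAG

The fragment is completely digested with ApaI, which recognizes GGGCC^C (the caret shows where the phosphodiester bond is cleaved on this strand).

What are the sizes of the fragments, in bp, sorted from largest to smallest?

99, 81 bp

The ApaI site (GGGCCC) starts at position 77.
ApaI cuts after base 5 of each site (before the last base), so after position 81.
Linear molecule, 1 cut → 2 fragments:
  1–81 → 81 bp
  82–180 → 99 bp
Sorted largest to smallest: 99, 81 bp.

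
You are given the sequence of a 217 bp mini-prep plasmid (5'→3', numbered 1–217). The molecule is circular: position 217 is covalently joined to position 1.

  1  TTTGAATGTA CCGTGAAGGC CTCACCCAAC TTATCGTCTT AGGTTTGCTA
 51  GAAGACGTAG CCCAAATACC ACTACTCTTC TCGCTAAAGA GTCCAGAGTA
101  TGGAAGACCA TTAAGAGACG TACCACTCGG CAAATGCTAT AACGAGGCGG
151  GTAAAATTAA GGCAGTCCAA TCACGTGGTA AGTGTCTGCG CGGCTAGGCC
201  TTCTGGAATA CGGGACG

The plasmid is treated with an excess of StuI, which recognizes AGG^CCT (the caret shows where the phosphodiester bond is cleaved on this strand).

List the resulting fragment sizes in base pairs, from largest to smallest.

179, 38 bp

StuI sites (AGGCCT) start at positions 17, 196.
StuI cuts after base 3 of each site, so after positions 19, 198.
Circular molecule, 2 cuts → 2 fragments:
  20–198 → 179 bp
  199–217 then 1–19 → 19 + 19 = 38 bp
Sorted largest to smallest: 179, 38 bp.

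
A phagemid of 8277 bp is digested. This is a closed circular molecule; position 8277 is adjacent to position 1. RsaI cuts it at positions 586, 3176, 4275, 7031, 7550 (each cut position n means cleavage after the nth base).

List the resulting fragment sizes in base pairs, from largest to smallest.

Circular molecule, 5 cuts → 5 fragments:
  3176 − 586 = 2590 bp
  4275 − 3176 = 1099 bp
  7031 − 4275 = 2756 bp
  7550 − 7031 = 519 bp
  wrap: 8277 − 7550 + 586 = 1313 bp
Sorted largest to smallest: 2756, 2590, 1313, 1099, 519 bp.

2756, 2590, 1313, 1099, 519 bp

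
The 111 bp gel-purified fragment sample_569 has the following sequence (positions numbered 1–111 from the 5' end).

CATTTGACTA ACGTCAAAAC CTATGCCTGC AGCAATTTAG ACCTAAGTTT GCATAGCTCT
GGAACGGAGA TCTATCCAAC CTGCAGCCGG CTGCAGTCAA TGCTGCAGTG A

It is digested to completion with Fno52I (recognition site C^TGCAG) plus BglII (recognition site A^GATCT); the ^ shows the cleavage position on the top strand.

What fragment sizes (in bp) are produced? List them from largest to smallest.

41, 27, 13, 12, 10, 8 bp

Fno52I sites (CTGCAG) start at positions 27, 81, 91, 103.
Fno52I cuts after the first base of each site, so after positions 27, 81, 91, 103.
The BglII site (AGATCT) starts at position 68.
BglII cuts after the first base of each site, so after position 68.
Combined cut positions: 27, 68, 81, 91, 103.
Linear molecule, 5 cuts → 6 fragments:
  1–27 → 27 bp
  28–68 → 41 bp
  69–81 → 13 bp
  82–91 → 10 bp
  92–103 → 12 bp
  104–111 → 8 bp
Sorted largest to smallest: 41, 27, 13, 12, 10, 8 bp.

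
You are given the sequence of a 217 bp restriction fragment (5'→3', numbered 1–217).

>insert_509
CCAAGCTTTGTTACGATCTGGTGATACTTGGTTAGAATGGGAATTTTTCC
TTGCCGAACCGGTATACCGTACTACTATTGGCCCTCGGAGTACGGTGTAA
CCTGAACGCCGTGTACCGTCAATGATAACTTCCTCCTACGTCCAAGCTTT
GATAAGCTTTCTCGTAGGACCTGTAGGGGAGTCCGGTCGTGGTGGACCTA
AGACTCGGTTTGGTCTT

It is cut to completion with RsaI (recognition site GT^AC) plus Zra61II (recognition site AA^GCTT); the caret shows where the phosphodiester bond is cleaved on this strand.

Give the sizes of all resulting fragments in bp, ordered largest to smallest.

RsaI sites (GTAC) start at positions 69, 90, 113.
RsaI cuts after base 2 of each site, so after positions 70, 91, 114.
Zra61II sites (AAGCTT) start at positions 3, 144, 154.
Zra61II cuts after base 2 of each site, so after positions 4, 145, 155.
Combined cut positions: 4, 70, 91, 114, 145, 155.
Linear molecule, 6 cuts → 7 fragments:
  1–4 → 4 bp
  5–70 → 66 bp
  71–91 → 21 bp
  92–114 → 23 bp
  115–145 → 31 bp
  146–155 → 10 bp
  156–217 → 62 bp
Sorted largest to smallest: 66, 62, 31, 23, 21, 10, 4 bp.

66, 62, 31, 23, 21, 10, 4 bp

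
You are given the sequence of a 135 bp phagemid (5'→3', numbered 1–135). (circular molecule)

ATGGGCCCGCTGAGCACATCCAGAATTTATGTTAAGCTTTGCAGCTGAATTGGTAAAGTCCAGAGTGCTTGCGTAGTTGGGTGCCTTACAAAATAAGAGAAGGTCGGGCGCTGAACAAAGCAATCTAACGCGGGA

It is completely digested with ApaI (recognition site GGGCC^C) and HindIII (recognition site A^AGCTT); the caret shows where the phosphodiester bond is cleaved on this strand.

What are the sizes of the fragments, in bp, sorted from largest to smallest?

108, 27 bp

The ApaI site (GGGCCC) starts at position 3.
ApaI cuts after base 5 of each site (before the last base), so after position 7.
The HindIII site (AAGCTT) starts at position 34.
HindIII cuts after the first base of each site, so after position 34.
Combined cut positions: 7, 34.
Circular molecule, 2 cuts → 2 fragments:
  8–34 → 27 bp
  35–135 then 1–7 → 101 + 7 = 108 bp
Sorted largest to smallest: 108, 27 bp.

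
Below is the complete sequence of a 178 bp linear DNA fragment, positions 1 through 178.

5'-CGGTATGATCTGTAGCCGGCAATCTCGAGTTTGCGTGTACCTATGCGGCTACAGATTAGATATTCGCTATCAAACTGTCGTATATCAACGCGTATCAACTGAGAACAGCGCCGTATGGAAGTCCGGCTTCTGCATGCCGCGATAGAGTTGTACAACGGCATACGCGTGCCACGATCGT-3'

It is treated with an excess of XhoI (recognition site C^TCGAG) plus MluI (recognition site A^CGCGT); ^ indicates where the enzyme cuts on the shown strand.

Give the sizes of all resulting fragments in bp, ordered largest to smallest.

74, 64, 24, 16 bp

The XhoI site (CTCGAG) starts at position 24.
XhoI cuts after the first base of each site, so after position 24.
MluI sites (ACGCGT) start at positions 88, 162.
MluI cuts after the first base of each site, so after positions 88, 162.
Combined cut positions: 24, 88, 162.
Linear molecule, 3 cuts → 4 fragments:
  1–24 → 24 bp
  25–88 → 64 bp
  89–162 → 74 bp
  163–178 → 16 bp
Sorted largest to smallest: 74, 64, 24, 16 bp.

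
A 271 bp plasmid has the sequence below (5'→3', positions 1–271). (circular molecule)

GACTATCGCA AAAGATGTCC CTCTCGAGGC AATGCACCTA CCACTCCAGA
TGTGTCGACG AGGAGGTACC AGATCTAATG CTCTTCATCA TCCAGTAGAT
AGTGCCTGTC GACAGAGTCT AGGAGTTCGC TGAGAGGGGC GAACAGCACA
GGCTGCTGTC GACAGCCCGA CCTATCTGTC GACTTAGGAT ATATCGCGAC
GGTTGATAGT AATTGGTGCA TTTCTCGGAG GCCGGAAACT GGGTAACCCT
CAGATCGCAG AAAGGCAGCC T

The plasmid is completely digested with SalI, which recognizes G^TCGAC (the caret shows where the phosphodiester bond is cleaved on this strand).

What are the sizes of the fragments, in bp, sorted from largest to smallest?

147, 54, 50, 20 bp

SalI sites (GTCGAC) start at positions 54, 108, 158, 178.
SalI cuts after the first base of each site, so after positions 54, 108, 158, 178.
Circular molecule, 4 cuts → 4 fragments:
  55–108 → 54 bp
  109–158 → 50 bp
  159–178 → 20 bp
  179–271 then 1–54 → 93 + 54 = 147 bp
Sorted largest to smallest: 147, 54, 50, 20 bp.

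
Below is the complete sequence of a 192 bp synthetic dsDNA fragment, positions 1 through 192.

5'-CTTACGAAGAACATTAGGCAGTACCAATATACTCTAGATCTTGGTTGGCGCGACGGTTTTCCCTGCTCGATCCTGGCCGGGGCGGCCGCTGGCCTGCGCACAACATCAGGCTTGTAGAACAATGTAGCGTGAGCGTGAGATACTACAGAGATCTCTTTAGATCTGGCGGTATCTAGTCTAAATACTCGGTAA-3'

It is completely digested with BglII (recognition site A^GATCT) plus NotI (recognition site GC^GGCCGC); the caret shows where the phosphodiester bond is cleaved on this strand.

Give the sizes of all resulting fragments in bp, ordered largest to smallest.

BglII sites (AGATCT) start at positions 36, 149, 159.
BglII cuts after the first base of each site, so after positions 36, 149, 159.
The NotI site (GCGGCCGC) starts at position 82.
NotI cuts after base 2 of each site, so after position 83.
Combined cut positions: 36, 83, 149, 159.
Linear molecule, 4 cuts → 5 fragments:
  1–36 → 36 bp
  37–83 → 47 bp
  84–149 → 66 bp
  150–159 → 10 bp
  160–192 → 33 bp
Sorted largest to smallest: 66, 47, 36, 33, 10 bp.

66, 47, 36, 33, 10 bp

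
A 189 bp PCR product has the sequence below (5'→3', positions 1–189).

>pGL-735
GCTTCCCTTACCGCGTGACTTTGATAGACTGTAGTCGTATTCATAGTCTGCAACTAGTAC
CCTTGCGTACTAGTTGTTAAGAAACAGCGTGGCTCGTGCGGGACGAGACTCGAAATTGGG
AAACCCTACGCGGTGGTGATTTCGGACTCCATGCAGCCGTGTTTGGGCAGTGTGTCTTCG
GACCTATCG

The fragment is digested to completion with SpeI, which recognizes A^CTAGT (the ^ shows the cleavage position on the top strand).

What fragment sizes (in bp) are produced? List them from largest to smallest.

SpeI sites (ACTAGT) start at positions 53, 69.
SpeI cuts after the first base of each site, so after positions 53, 69.
Linear molecule, 2 cuts → 3 fragments:
  1–53 → 53 bp
  54–69 → 16 bp
  70–189 → 120 bp
Sorted largest to smallest: 120, 53, 16 bp.

120, 53, 16 bp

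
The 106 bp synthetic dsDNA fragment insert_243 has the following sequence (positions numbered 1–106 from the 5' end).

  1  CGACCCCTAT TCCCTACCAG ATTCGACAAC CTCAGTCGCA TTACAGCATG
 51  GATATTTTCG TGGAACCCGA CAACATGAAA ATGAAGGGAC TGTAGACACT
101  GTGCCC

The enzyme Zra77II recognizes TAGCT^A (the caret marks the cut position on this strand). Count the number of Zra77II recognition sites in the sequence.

No occurrence of TAGCTA is present in the sequence.
Zra77II does not cut: 0 sites.

0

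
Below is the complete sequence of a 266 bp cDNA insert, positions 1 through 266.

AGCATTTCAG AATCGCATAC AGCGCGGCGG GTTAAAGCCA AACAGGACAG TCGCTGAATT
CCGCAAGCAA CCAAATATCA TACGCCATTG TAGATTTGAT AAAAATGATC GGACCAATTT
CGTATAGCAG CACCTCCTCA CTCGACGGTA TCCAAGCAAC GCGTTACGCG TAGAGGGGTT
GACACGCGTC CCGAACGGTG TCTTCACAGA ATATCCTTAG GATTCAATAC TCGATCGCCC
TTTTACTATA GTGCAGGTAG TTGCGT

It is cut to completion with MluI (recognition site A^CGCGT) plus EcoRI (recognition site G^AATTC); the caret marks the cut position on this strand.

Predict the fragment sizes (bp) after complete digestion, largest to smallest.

MluI sites (ACGCGT) start at positions 159, 166, 184.
MluI cuts after the first base of each site, so after positions 159, 166, 184.
The EcoRI site (GAATTC) starts at position 56.
EcoRI cuts after the first base of each site, so after position 56.
Combined cut positions: 56, 159, 166, 184.
Linear molecule, 4 cuts → 5 fragments:
  1–56 → 56 bp
  57–159 → 103 bp
  160–166 → 7 bp
  167–184 → 18 bp
  185–266 → 82 bp
Sorted largest to smallest: 103, 82, 56, 18, 7 bp.

103, 82, 56, 18, 7 bp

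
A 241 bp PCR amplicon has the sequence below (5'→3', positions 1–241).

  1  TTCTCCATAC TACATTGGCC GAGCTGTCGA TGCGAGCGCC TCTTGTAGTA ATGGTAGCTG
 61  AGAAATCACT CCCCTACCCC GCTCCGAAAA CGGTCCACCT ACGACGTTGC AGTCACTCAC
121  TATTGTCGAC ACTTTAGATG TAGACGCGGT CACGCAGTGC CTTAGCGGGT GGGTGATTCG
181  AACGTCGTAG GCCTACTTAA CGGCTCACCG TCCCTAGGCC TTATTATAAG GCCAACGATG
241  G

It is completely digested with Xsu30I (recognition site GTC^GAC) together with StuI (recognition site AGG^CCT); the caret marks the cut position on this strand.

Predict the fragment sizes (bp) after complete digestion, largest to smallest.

127, 64, 27, 23 bp

The Xsu30I site (GTCGAC) starts at position 125.
Xsu30I cuts after base 3 of each site, so after position 127.
StuI sites (AGGCCT) start at positions 189, 216.
StuI cuts after base 3 of each site, so after positions 191, 218.
Combined cut positions: 127, 191, 218.
Linear molecule, 3 cuts → 4 fragments:
  1–127 → 127 bp
  128–191 → 64 bp
  192–218 → 27 bp
  219–241 → 23 bp
Sorted largest to smallest: 127, 64, 27, 23 bp.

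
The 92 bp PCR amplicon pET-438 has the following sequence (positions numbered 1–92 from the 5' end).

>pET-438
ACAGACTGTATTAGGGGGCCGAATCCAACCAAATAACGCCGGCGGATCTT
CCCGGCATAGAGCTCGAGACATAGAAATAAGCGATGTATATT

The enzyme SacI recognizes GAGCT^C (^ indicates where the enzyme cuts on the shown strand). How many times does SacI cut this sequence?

1

GAGCTC occurs starting at position 60.
SacI cuts at 1 site.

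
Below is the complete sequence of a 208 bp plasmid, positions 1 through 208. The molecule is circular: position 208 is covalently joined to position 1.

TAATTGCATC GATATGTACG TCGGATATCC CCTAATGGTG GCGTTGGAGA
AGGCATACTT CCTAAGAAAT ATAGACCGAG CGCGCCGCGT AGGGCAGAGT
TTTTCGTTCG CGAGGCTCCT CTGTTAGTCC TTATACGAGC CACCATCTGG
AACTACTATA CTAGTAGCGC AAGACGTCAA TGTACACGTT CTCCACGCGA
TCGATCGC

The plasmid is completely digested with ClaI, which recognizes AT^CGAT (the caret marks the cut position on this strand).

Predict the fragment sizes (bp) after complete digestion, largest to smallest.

192, 16 bp

ClaI sites (ATCGAT) start at positions 8, 200.
ClaI cuts after base 2 of each site, so after positions 9, 201.
Circular molecule, 2 cuts → 2 fragments:
  10–201 → 192 bp
  202–208 then 1–9 → 7 + 9 = 16 bp
Sorted largest to smallest: 192, 16 bp.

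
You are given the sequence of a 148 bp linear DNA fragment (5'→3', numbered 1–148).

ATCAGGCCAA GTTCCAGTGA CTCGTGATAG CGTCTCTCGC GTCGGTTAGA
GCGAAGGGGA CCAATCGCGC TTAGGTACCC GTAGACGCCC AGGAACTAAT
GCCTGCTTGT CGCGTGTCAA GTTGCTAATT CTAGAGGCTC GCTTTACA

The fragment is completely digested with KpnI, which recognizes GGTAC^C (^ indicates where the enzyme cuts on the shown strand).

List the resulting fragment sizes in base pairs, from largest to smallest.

The KpnI site (GGTACC) starts at position 74.
KpnI cuts after base 5 of each site (before the last base), so after position 78.
Linear molecule, 1 cut → 2 fragments:
  1–78 → 78 bp
  79–148 → 70 bp
Sorted largest to smallest: 78, 70 bp.

78, 70 bp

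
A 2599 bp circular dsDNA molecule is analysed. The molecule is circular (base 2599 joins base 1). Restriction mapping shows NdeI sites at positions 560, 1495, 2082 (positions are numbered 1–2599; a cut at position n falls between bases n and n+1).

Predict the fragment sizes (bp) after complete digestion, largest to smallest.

1077, 935, 587 bp

Circular molecule, 3 cuts → 3 fragments:
  1495 − 560 = 935 bp
  2082 − 1495 = 587 bp
  wrap: 2599 − 2082 + 560 = 1077 bp
Sorted largest to smallest: 1077, 935, 587 bp.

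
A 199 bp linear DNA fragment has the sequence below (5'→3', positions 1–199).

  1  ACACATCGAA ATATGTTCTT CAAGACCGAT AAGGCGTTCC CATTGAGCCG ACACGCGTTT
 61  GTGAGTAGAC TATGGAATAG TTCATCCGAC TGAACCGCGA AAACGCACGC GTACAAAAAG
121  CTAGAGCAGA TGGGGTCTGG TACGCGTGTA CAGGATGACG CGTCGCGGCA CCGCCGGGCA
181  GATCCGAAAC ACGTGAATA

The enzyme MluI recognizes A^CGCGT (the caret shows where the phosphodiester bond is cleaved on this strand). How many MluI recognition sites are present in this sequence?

ACGCGT occurs starting at positions 53, 107, 142, 158.
MluI cuts at 4 sites.

4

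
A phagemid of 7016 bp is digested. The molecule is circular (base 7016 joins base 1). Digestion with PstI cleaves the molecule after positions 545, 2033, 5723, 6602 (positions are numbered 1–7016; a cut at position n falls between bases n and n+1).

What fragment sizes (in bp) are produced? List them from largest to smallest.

3690, 1488, 959, 879 bp

Circular molecule, 4 cuts → 4 fragments:
  2033 − 545 = 1488 bp
  5723 − 2033 = 3690 bp
  6602 − 5723 = 879 bp
  wrap: 7016 − 6602 + 545 = 959 bp
Sorted largest to smallest: 3690, 1488, 959, 879 bp.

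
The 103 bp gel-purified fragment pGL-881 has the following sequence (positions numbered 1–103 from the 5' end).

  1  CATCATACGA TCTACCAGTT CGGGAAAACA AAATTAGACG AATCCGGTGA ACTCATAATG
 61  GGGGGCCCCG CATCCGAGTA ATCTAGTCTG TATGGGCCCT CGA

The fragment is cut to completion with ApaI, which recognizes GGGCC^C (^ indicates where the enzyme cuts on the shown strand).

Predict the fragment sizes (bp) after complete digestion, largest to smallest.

67, 31, 5 bp

ApaI sites (GGGCCC) start at positions 63, 94.
ApaI cuts after base 5 of each site (before the last base), so after positions 67, 98.
Linear molecule, 2 cuts → 3 fragments:
  1–67 → 67 bp
  68–98 → 31 bp
  99–103 → 5 bp
Sorted largest to smallest: 67, 31, 5 bp.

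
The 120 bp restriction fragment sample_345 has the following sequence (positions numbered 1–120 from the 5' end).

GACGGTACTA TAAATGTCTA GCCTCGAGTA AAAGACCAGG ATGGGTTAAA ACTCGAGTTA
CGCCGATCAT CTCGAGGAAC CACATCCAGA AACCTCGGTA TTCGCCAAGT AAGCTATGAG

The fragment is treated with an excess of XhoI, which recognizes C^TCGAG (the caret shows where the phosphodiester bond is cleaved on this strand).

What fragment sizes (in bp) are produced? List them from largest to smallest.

49, 29, 23, 19 bp

XhoI sites (CTCGAG) start at positions 23, 52, 71.
XhoI cuts after the first base of each site, so after positions 23, 52, 71.
Linear molecule, 3 cuts → 4 fragments:
  1–23 → 23 bp
  24–52 → 29 bp
  53–71 → 19 bp
  72–120 → 49 bp
Sorted largest to smallest: 49, 29, 23, 19 bp.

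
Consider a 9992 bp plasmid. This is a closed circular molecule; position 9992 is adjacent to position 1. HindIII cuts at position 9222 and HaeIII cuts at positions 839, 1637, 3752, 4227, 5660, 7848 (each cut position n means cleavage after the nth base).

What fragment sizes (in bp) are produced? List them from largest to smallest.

2188, 2115, 1609, 1433, 1374, 798, 475 bp

Combined cut positions (sorted): 839, 1637, 3752, 4227, 5660, 7848, 9222.
Circular molecule, 7 cuts → 7 fragments:
  1637 − 839 = 798 bp
  3752 − 1637 = 2115 bp
  4227 − 3752 = 475 bp
  5660 − 4227 = 1433 bp
  7848 − 5660 = 2188 bp
  9222 − 7848 = 1374 bp
  wrap: 9992 − 9222 + 839 = 1609 bp
Sorted largest to smallest: 2188, 2115, 1609, 1433, 1374, 798, 475 bp.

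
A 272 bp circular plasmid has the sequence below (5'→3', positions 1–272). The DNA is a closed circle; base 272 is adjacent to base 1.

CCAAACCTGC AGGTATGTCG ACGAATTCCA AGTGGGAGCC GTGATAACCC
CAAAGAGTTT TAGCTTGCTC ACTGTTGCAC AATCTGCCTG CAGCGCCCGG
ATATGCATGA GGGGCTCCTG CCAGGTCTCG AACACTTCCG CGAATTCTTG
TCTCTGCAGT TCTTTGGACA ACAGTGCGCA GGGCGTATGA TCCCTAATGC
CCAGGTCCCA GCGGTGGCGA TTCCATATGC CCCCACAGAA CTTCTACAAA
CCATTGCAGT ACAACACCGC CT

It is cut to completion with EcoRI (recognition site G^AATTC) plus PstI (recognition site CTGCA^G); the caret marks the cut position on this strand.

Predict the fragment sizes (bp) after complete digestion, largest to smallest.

EcoRI sites (GAATTC) start at positions 23, 142.
EcoRI cuts after the first base of each site, so after positions 23, 142.
PstI sites (CTGCAG) start at positions 7, 88, 154.
PstI cuts after base 5 of each site (before the last base), so after positions 11, 92, 158.
Combined cut positions: 11, 23, 92, 142, 158.
Circular molecule, 5 cuts → 5 fragments:
  12–23 → 12 bp
  24–92 → 69 bp
  93–142 → 50 bp
  143–158 → 16 bp
  159–272 then 1–11 → 114 + 11 = 125 bp
Sorted largest to smallest: 125, 69, 50, 16, 12 bp.

125, 69, 50, 16, 12 bp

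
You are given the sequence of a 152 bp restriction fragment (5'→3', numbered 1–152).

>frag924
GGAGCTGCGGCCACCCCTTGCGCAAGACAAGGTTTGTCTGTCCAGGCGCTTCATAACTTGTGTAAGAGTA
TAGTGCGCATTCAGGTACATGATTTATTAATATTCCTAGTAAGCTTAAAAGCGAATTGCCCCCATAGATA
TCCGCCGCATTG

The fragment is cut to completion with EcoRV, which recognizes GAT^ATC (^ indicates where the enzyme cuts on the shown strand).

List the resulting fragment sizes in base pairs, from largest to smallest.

139, 13 bp

The EcoRV site (GATATC) starts at position 137.
EcoRV cuts after base 3 of each site, so after position 139.
Linear molecule, 1 cut → 2 fragments:
  1–139 → 139 bp
  140–152 → 13 bp
Sorted largest to smallest: 139, 13 bp.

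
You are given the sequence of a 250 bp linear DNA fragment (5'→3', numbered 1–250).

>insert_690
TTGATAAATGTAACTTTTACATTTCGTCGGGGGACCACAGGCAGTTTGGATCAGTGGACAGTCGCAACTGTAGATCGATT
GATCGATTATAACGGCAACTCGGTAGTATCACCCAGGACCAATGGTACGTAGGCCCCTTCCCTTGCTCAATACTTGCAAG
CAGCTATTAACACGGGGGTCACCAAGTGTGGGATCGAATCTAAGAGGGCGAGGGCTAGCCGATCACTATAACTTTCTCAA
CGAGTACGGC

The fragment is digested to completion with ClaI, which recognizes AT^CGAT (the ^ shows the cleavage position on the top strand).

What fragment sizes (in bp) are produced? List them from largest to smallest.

167, 75, 8 bp

ClaI sites (ATCGAT) start at positions 74, 82.
ClaI cuts after base 2 of each site, so after positions 75, 83.
Linear molecule, 2 cuts → 3 fragments:
  1–75 → 75 bp
  76–83 → 8 bp
  84–250 → 167 bp
Sorted largest to smallest: 167, 75, 8 bp.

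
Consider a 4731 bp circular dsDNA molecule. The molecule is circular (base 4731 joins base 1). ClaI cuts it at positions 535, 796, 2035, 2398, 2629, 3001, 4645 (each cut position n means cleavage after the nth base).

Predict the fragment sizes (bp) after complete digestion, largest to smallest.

1644, 1239, 621, 372, 363, 261, 231 bp

Circular molecule, 7 cuts → 7 fragments:
  796 − 535 = 261 bp
  2035 − 796 = 1239 bp
  2398 − 2035 = 363 bp
  2629 − 2398 = 231 bp
  3001 − 2629 = 372 bp
  4645 − 3001 = 1644 bp
  wrap: 4731 − 4645 + 535 = 621 bp
Sorted largest to smallest: 1644, 1239, 621, 372, 363, 261, 231 bp.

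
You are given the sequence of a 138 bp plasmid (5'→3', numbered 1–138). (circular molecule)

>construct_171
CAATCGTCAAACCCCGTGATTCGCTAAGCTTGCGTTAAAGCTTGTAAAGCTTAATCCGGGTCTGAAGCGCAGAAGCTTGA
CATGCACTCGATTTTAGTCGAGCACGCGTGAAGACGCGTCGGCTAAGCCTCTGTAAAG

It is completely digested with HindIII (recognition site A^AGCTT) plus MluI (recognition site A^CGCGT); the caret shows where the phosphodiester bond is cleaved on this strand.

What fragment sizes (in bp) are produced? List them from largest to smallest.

HindIII sites (AAGCTT) start at positions 26, 38, 47, 73.
HindIII cuts after the first base of each site, so after positions 26, 38, 47, 73.
MluI sites (ACGCGT) start at positions 104, 114.
MluI cuts after the first base of each site, so after positions 104, 114.
Combined cut positions: 26, 38, 47, 73, 104, 114.
Circular molecule, 6 cuts → 6 fragments:
  27–38 → 12 bp
  39–47 → 9 bp
  48–73 → 26 bp
  74–104 → 31 bp
  105–114 → 10 bp
  115–138 then 1–26 → 24 + 26 = 50 bp
Sorted largest to smallest: 50, 31, 26, 12, 10, 9 bp.

50, 31, 26, 12, 10, 9 bp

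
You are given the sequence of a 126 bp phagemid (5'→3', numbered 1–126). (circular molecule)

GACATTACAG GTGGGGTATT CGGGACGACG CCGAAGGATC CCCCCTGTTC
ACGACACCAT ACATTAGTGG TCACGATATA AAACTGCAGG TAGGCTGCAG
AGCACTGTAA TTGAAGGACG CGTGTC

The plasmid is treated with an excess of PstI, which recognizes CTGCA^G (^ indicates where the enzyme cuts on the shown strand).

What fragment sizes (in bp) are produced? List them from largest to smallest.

115, 11 bp

PstI sites (CTGCAG) start at positions 84, 95.
PstI cuts after base 5 of each site (before the last base), so after positions 88, 99.
Circular molecule, 2 cuts → 2 fragments:
  89–99 → 11 bp
  100–126 then 1–88 → 27 + 88 = 115 bp
Sorted largest to smallest: 115, 11 bp.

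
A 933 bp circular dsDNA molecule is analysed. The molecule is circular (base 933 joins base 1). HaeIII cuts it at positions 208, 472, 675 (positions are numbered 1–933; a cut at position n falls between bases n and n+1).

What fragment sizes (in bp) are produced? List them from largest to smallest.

466, 264, 203 bp

Circular molecule, 3 cuts → 3 fragments:
  472 − 208 = 264 bp
  675 − 472 = 203 bp
  wrap: 933 − 675 + 208 = 466 bp
Sorted largest to smallest: 466, 264, 203 bp.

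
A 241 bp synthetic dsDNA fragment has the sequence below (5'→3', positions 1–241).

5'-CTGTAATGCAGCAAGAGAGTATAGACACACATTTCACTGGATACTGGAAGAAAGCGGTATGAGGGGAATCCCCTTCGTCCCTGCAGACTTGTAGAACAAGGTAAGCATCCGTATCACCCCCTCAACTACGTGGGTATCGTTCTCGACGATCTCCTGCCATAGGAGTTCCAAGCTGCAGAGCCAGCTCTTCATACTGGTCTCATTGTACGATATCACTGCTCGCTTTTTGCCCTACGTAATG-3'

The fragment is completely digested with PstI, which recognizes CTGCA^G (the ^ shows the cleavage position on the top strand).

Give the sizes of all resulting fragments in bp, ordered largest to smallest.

PstI sites (CTGCAG) start at positions 81, 173.
PstI cuts after base 5 of each site (before the last base), so after positions 85, 177.
Linear molecule, 2 cuts → 3 fragments:
  1–85 → 85 bp
  86–177 → 92 bp
  178–241 → 64 bp
Sorted largest to smallest: 92, 85, 64 bp.

92, 85, 64 bp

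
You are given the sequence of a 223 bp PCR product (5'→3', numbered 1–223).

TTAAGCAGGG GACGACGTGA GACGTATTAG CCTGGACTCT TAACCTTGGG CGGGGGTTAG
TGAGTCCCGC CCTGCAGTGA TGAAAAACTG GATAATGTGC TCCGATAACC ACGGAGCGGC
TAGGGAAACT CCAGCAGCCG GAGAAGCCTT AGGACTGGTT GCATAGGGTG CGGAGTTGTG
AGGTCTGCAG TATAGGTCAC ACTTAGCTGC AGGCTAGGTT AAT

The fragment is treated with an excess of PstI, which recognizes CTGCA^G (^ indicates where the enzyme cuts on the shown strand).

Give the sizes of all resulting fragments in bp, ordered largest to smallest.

PstI sites (CTGCAG) start at positions 72, 185, 207.
PstI cuts after base 5 of each site (before the last base), so after positions 76, 189, 211.
Linear molecule, 3 cuts → 4 fragments:
  1–76 → 76 bp
  77–189 → 113 bp
  190–211 → 22 bp
  212–223 → 12 bp
Sorted largest to smallest: 113, 76, 22, 12 bp.

113, 76, 22, 12 bp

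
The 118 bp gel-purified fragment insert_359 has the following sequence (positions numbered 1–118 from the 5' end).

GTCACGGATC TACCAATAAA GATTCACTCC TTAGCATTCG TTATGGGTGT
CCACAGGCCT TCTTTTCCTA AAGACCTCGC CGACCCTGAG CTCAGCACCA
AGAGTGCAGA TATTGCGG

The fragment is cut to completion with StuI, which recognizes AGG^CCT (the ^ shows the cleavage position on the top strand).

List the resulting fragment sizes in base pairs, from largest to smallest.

The StuI site (AGGCCT) starts at position 55.
StuI cuts after base 3 of each site, so after position 57.
Linear molecule, 1 cut → 2 fragments:
  1–57 → 57 bp
  58–118 → 61 bp
Sorted largest to smallest: 61, 57 bp.

61, 57 bp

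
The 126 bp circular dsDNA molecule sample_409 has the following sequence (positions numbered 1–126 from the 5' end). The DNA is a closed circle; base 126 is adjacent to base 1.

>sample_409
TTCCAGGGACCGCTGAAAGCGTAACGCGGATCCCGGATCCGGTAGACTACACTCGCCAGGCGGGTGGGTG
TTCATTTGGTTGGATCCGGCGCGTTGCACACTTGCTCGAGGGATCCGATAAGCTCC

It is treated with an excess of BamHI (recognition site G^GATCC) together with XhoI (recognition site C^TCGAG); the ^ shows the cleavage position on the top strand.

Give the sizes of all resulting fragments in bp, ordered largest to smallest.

47, 43, 23, 7, 6 bp

BamHI sites (GGATCC) start at positions 28, 35, 82, 111.
BamHI cuts after the first base of each site, so after positions 28, 35, 82, 111.
The XhoI site (CTCGAG) starts at position 105.
XhoI cuts after the first base of each site, so after position 105.
Combined cut positions: 28, 35, 82, 105, 111.
Circular molecule, 5 cuts → 5 fragments:
  29–35 → 7 bp
  36–82 → 47 bp
  83–105 → 23 bp
  106–111 → 6 bp
  112–126 then 1–28 → 15 + 28 = 43 bp
Sorted largest to smallest: 47, 43, 23, 7, 6 bp.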